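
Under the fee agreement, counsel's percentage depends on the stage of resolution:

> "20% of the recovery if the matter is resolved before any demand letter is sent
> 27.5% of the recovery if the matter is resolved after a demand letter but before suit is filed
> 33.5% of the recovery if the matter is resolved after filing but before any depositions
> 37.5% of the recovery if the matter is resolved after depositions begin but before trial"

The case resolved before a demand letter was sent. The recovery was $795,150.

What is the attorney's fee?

$159,030.00

The matter resolved before a demand letter was sent, so the 20% rate applies.
$795,150 × 20% = $159,030.00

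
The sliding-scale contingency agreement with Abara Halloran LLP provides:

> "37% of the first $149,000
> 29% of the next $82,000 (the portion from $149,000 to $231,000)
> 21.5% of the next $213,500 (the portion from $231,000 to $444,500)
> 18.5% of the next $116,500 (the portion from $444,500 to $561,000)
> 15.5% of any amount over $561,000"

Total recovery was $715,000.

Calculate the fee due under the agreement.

$170,235.00

First $149,000 at 37% = $55,130.00
Next $82,000 at 29% = $23,780.00
Next $213,500 at 21.5% = $45,902.50
Next $116,500 at 18.5% = $21,552.50
Remaining $154,000 at 15.5% = $23,870.00
Fee: $55,130.00 + $23,780.00 + $45,902.50 + $21,552.50 + $23,870.00 = $170,235.00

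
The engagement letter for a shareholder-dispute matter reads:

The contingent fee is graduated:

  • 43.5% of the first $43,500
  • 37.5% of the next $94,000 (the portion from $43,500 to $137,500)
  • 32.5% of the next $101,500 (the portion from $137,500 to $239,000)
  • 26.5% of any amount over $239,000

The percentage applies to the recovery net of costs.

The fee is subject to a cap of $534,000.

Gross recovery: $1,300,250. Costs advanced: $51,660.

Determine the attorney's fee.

Fee base (net of costs): $1,300,250 − $51,660 = $1,248,590
First $43,500 at 43.5% = $18,922.50
Next $94,000 at 37.5% = $35,250.00
Next $101,500 at 32.5% = $32,987.50
Remaining $1,009,590 at 26.5% = $267,541.35
Fee: $18,922.50 + $35,250.00 + $32,987.50 + $267,541.35 = $354,701.35
$354,701.35 is under the $534,000 cap.

$354,701.35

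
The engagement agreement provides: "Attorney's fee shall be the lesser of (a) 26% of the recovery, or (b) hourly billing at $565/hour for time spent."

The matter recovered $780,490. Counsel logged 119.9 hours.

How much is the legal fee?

$67,743.50

(a) 26% of $780,490 = $202,927.40
(b) 119.9 × $565 = $67,743.50
The lesser is (b): $67,743.50.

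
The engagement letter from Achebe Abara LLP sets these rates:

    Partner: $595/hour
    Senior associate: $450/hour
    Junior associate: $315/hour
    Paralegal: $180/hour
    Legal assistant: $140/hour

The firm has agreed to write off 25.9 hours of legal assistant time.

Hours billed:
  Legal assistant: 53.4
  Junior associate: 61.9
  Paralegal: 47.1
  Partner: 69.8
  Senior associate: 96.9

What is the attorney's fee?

$116,962.50

Partner: 69.8 × $595 = $41,531.00
Senior associate: 96.9 × $450 = $43,605.00
Junior associate: 61.9 × $315 = $19,498.50
Paralegal: 47.1 × $180 = $8,478.00
Legal assistant: 53.4 × $140 = $7,476.00
Subtotal: $120,588.50
Write-off: 25.9 × $140 = $3,626.00
Total: $120,588.50 − $3,626.00 = $116,962.50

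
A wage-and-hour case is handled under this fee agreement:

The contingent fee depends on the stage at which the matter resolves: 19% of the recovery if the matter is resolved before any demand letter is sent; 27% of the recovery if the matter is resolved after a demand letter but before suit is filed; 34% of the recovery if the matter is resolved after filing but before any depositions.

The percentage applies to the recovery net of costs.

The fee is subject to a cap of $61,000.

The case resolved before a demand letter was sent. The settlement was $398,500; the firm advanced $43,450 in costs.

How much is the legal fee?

Fee base (net of costs): $398,500 − $43,450 = $355,050
The matter resolved before a demand letter was sent, so the 19% rate applies.
$355,050 × 19% = $67,459.50
$67,459.50 exceeds the $61,000 cap, so the fee is capped at $61,000.00.

$61,000.00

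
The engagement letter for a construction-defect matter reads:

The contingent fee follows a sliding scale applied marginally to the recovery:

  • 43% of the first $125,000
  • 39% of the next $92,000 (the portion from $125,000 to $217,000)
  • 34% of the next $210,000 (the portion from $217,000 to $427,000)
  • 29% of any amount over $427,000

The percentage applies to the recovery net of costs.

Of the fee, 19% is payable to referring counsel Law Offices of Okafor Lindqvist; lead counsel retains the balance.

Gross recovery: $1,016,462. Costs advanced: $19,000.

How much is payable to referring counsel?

Fee base (net of costs): $1,016,462 − $19,000 = $997,462
First $125,000 at 43% = $53,750.00
Next $92,000 at 39% = $35,880.00
Next $210,000 at 34% = $71,400.00
Remaining $570,462 at 29% = $165,433.98
Fee: $53,750.00 + $35,880.00 + $71,400.00 + $165,433.98 = $326,463.98
Referral share: 19% of $326,463.98 = $62,028.16; lead counsel retains $326,463.98 − $62,028.16 = $264,435.82.

$62,028.16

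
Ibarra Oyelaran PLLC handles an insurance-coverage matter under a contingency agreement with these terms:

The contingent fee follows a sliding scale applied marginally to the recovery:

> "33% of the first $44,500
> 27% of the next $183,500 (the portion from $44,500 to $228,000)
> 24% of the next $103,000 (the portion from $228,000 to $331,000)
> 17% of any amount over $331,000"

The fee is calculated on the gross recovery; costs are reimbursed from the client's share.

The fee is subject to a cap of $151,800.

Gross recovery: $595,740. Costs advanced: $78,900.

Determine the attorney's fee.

$133,955.80

Fee base is the gross recovery, $595,740; costs are reimbursed separately.
First $44,500 at 33% = $14,685.00
Next $183,500 at 27% = $49,545.00
Next $103,000 at 24% = $24,720.00
Remaining $264,740 at 17% = $45,005.80
Fee: $14,685.00 + $49,545.00 + $24,720.00 + $45,005.80 = $133,955.80
$133,955.80 is under the $151,800 cap.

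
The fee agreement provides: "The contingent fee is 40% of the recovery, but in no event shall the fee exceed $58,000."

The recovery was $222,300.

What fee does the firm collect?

$58,000.00

40% of $222,300 = $88,920.00
That exceeds the $58,000 cap, so the fee is capped at $58,000.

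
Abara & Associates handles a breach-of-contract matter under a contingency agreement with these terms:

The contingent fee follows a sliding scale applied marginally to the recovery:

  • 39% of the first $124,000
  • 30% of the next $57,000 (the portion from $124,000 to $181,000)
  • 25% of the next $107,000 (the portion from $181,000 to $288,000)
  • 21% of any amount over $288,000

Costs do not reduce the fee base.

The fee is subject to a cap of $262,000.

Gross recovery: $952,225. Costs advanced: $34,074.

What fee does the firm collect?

Fee base is the gross recovery, $952,225; costs are reimbursed separately.
First $124,000 at 39% = $48,360.00
Next $57,000 at 30% = $17,100.00
Next $107,000 at 25% = $26,750.00
Remaining $664,225 at 21% = $139,487.25
Fee: $48,360.00 + $17,100.00 + $26,750.00 + $139,487.25 = $231,697.25
$231,697.25 is under the $262,000 cap.

$231,697.25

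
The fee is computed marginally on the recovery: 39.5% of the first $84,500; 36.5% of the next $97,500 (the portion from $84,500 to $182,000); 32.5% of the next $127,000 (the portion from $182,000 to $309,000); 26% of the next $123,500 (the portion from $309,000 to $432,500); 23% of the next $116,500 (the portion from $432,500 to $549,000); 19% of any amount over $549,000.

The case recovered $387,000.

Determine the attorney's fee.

$130,520.00

First $84,500 at 39.5% = $33,377.50
Next $97,500 at 36.5% = $35,587.50
Next $127,000 at 32.5% = $41,275.00
Remaining $78,000 at 26% = $20,280.00
Fee: $33,377.50 + $35,587.50 + $41,275.00 + $20,280.00 = $130,520.00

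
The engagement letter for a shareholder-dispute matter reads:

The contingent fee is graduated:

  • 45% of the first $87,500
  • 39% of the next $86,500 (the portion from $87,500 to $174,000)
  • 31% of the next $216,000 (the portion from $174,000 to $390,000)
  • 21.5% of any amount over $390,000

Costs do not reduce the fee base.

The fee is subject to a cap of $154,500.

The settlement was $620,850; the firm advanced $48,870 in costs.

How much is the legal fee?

$154,500.00

Fee base is the gross recovery, $620,850; costs are reimbursed separately.
First $87,500 at 45% = $39,375.00
Next $86,500 at 39% = $33,735.00
Next $216,000 at 31% = $66,960.00
Remaining $230,850 at 21.5% = $49,632.75
Fee: $39,375.00 + $33,735.00 + $66,960.00 + $49,632.75 = $189,702.75
$189,702.75 exceeds the $154,500 cap, so the fee is capped at $154,500.00.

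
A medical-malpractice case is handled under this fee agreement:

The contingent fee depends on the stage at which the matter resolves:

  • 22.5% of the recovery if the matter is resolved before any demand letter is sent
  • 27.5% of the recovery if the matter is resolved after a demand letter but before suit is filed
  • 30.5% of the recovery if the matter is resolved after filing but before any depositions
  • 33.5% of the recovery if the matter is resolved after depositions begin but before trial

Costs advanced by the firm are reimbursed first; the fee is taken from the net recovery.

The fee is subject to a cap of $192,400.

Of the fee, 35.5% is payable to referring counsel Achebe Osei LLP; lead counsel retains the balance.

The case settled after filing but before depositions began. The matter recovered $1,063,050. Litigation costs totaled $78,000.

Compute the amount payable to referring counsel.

Fee base (net of costs): $1,063,050 − $78,000 = $985,050
The matter settled after filing but before depositions began, so the 30.5% rate applies.
$985,050 × 30.5% = $300,440.25
$300,440.25 exceeds the $192,400 cap, so the fee is capped at $192,400.00.
Referral share: 35.5% of $192,400.00 = $68,302.00; lead counsel retains $192,400.00 − $68,302.00 = $124,098.00.

$68,302.00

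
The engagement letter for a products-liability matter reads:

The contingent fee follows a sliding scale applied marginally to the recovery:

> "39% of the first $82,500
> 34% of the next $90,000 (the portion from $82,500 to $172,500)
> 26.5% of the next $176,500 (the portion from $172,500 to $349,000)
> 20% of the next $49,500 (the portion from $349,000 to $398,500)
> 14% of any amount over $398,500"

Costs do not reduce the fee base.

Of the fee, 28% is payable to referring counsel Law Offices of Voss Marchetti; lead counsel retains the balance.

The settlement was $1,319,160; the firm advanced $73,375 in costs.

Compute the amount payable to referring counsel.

$69,535.17

Fee base is the gross recovery, $1,319,160; costs are reimbursed separately.
First $82,500 at 39% = $32,175.00
Next $90,000 at 34% = $30,600.00
Next $176,500 at 26.5% = $46,772.50
Next $49,500 at 20% = $9,900.00
Remaining $920,660 at 14% = $128,892.40
Fee: $32,175.00 + $30,600.00 + $46,772.50 + $9,900.00 + $128,892.40 = $248,339.90
Referral share: 28% of $248,339.90 = $69,535.17; lead counsel retains $248,339.90 − $69,535.17 = $178,804.73.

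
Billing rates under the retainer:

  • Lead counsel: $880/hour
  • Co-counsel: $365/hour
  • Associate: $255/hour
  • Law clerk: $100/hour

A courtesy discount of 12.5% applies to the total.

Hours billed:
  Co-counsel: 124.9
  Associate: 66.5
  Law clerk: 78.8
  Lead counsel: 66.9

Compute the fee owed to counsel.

Lead counsel: 66.9 × $880 = $58,872.00
Co-counsel: 124.9 × $365 = $45,588.50
Associate: 66.5 × $255 = $16,957.50
Law clerk: 78.8 × $100 = $7,880.00
Subtotal: $129,298.00
Less 12.5% discount: −$16,162.25
Total: $129,298.00 − $16,162.25 = $113,135.75

$113,135.75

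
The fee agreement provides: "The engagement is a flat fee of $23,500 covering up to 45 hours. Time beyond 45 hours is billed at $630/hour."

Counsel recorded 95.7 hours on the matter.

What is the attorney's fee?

$55,441.00

Flat fee: $23,500.00
Excess hours: 95.7 − 45 = 50.7
Overrun: 50.7 × $630 = $31,941.00
Total: $23,500.00 + $31,941.00 = $55,441.00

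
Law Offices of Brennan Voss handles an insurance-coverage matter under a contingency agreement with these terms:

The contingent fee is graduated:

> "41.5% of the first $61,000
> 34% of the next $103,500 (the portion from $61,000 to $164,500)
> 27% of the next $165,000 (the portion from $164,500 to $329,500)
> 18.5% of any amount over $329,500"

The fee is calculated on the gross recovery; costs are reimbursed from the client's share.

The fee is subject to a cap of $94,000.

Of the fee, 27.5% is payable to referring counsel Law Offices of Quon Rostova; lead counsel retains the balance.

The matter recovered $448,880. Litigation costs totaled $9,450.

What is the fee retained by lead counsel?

$68,150.00

Fee base is the gross recovery, $448,880; costs are reimbursed separately.
First $61,000 at 41.5% = $25,315.00
Next $103,500 at 34% = $35,190.00
Next $165,000 at 27% = $44,550.00
Remaining $119,380 at 18.5% = $22,085.30
Fee: $25,315.00 + $35,190.00 + $44,550.00 + $22,085.30 = $127,140.30
$127,140.30 exceeds the $94,000 cap, so the fee is capped at $94,000.00.
Referral share: 27.5% of $94,000.00 = $25,850.00; lead counsel retains $94,000.00 − $25,850.00 = $68,150.00.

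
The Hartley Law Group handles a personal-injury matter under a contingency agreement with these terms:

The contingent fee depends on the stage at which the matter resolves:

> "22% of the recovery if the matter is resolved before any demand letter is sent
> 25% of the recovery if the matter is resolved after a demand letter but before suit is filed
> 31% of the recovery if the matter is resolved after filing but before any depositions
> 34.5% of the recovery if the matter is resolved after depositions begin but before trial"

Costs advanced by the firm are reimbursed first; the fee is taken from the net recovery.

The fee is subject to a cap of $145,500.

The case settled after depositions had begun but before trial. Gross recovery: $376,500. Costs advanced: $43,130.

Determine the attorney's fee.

$115,012.65

Fee base (net of costs): $376,500 − $43,130 = $333,370
The matter settled after depositions had begun but before trial, so the 34.5% rate applies.
$333,370 × 34.5% = $115,012.65
$115,012.65 is under the $145,500 cap.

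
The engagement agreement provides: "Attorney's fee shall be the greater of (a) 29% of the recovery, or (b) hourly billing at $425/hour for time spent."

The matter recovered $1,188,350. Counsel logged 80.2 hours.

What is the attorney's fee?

(a) 29% of $1,188,350 = $344,621.50
(b) 80.2 × $425 = $34,085.00
The greater is (a): $344,621.50.

$344,621.50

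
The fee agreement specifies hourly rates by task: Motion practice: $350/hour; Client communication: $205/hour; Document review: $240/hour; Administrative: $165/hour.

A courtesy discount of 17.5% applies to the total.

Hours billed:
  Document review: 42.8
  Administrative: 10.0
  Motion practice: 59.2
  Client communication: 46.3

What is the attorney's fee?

Motion practice: 59.2 × $350 = $20,720.00
Client communication: 46.3 × $205 = $9,491.50
Document review: 42.8 × $240 = $10,272.00
Administrative: 10.0 × $165 = $1,650.00
Subtotal: $42,133.50
Less 17.5% discount: −$7,373.36
Total: $42,133.50 − $7,373.36 = $34,760.14

$34,760.14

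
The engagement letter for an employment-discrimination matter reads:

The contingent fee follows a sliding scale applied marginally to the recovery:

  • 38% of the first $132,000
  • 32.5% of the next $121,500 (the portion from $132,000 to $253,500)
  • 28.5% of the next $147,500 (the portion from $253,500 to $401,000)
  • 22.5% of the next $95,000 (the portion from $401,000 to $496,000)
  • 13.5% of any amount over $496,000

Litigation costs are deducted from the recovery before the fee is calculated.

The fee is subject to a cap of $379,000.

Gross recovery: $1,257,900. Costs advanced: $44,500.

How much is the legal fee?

$249,909.00

Fee base (net of costs): $1,257,900 − $44,500 = $1,213,400
First $132,000 at 38% = $50,160.00
Next $121,500 at 32.5% = $39,487.50
Next $147,500 at 28.5% = $42,037.50
Next $95,000 at 22.5% = $21,375.00
Remaining $717,400 at 13.5% = $96,849.00
Fee: $50,160.00 + $39,487.50 + $42,037.50 + $21,375.00 + $96,849.00 = $249,909.00
$249,909.00 is under the $379,000 cap.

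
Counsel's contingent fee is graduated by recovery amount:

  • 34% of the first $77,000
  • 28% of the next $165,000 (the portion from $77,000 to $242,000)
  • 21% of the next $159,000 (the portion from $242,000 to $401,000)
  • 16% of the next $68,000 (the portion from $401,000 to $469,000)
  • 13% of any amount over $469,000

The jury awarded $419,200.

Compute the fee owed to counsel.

First $77,000 at 34% = $26,180.00
Next $165,000 at 28% = $46,200.00
Next $159,000 at 21% = $33,390.00
Remaining $18,200 at 16% = $2,912.00
Fee: $26,180.00 + $46,200.00 + $33,390.00 + $2,912.00 = $108,682.00

$108,682.00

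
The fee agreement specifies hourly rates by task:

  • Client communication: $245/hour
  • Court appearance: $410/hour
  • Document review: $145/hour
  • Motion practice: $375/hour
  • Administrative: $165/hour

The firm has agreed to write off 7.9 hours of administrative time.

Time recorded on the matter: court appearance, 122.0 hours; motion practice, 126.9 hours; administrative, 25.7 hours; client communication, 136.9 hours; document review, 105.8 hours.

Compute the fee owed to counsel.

Client communication: 136.9 × $245 = $33,540.50
Court appearance: 122.0 × $410 = $50,020.00
Document review: 105.8 × $145 = $15,341.00
Motion practice: 126.9 × $375 = $47,587.50
Administrative: 25.7 × $165 = $4,240.50
Subtotal: $150,729.50
Write-off: 7.9 × $165 = $1,303.50
Total: $150,729.50 − $1,303.50 = $149,426.00

$149,426.00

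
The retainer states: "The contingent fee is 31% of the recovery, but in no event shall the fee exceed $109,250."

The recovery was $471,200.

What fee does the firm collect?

31% of $471,200 = $146,072.00
That exceeds the $109,250 cap, so the fee is capped at $109,250.

$109,250.00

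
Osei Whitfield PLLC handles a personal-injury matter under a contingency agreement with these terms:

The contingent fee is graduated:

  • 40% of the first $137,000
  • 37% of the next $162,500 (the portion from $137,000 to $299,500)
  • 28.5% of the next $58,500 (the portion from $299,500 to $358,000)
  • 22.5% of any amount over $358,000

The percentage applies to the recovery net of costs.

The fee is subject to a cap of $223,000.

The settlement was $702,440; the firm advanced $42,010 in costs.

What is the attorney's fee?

Fee base (net of costs): $702,440 − $42,010 = $660,430
First $137,000 at 40% = $54,800.00
Next $162,500 at 37% = $60,125.00
Next $58,500 at 28.5% = $16,672.50
Remaining $302,430 at 22.5% = $68,046.75
Fee: $54,800.00 + $60,125.00 + $16,672.50 + $68,046.75 = $199,644.25
$199,644.25 is under the $223,000 cap.

$199,644.25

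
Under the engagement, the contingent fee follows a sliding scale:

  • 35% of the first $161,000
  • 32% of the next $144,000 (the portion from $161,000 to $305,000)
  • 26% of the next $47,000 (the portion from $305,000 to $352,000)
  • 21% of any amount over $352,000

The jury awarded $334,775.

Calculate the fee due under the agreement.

First $161,000 at 35% = $56,350.00
Next $144,000 at 32% = $46,080.00
Remaining $29,775 at 26% = $7,741.50
Fee: $56,350.00 + $46,080.00 + $7,741.50 = $110,171.50

$110,171.50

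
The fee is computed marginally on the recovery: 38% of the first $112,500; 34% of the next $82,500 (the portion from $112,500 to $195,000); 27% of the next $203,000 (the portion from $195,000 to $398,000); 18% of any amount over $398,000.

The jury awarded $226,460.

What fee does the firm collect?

$79,294.20

First $112,500 at 38% = $42,750.00
Next $82,500 at 34% = $28,050.00
Remaining $31,460 at 27% = $8,494.20
Fee: $42,750.00 + $28,050.00 + $8,494.20 = $79,294.20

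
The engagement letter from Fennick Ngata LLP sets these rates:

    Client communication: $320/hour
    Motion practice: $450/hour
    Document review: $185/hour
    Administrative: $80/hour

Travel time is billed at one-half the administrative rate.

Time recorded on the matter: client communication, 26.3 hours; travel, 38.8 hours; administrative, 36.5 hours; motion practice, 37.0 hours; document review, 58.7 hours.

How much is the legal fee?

Client communication: 26.3 × $320 = $8,416.00
Motion practice: 37.0 × $450 = $16,650.00
Document review: 58.7 × $185 = $10,859.50
Administrative: 36.5 × $80 = $2,920.00
Subtotal: $8,416.00 + $16,650.00 + $10,859.50 + $2,920.00 = $38,845.50
Travel: 38.8 × ($80 ÷ 2) = 38.8 × $40.00 = $1,552.00
Total: $38,845.50 + $1,552.00 = $40,397.50

$40,397.50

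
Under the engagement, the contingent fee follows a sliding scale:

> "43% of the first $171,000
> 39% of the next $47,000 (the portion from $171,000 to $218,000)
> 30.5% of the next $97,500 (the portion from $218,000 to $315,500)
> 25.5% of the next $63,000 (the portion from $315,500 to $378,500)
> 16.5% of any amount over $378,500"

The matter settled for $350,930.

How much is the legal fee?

First $171,000 at 43% = $73,530.00
Next $47,000 at 39% = $18,330.00
Next $97,500 at 30.5% = $29,737.50
Remaining $35,430 at 25.5% = $9,034.65
Fee: $73,530.00 + $18,330.00 + $29,737.50 + $9,034.65 = $130,632.15

$130,632.15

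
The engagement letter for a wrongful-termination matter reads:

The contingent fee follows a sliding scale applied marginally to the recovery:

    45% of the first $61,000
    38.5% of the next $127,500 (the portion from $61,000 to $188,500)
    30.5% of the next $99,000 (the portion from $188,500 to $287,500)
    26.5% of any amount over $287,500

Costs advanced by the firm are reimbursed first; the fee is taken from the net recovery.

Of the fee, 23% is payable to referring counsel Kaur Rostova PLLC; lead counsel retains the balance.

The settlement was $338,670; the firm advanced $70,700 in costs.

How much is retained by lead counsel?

$77,597.40

Fee base (net of costs): $338,670 − $70,700 = $267,970
First $61,000 at 45% = $27,450.00
Next $127,500 at 38.5% = $49,087.50
Remaining $79,470 at 30.5% = $24,238.35
Fee: $27,450.00 + $49,087.50 + $24,238.35 = $100,775.85
Referral share: 23% of $100,775.85 = $23,178.45; lead counsel retains $100,775.85 − $23,178.45 = $77,597.40.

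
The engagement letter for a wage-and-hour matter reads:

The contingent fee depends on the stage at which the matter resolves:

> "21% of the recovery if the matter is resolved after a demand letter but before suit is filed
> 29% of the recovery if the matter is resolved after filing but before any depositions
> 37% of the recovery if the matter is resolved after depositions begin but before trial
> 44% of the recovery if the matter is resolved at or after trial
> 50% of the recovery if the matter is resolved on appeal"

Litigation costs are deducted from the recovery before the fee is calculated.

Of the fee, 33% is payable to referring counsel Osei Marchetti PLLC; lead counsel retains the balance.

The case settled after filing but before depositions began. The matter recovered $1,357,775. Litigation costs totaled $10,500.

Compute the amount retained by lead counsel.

$261,775.53

Fee base (net of costs): $1,357,775 − $10,500 = $1,347,275
The matter settled after filing but before depositions began, so the 29% rate applies.
$1,347,275 × 29% = $390,709.75
Referral share: 33% of $390,709.75 = $128,934.22; lead counsel retains $390,709.75 − $128,934.22 = $261,775.53.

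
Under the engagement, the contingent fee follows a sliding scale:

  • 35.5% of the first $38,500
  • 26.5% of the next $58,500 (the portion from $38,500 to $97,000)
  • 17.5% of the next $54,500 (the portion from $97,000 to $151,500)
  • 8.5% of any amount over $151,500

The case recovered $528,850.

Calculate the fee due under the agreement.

First $38,500 at 35.5% = $13,667.50
Next $58,500 at 26.5% = $15,502.50
Next $54,500 at 17.5% = $9,537.50
Remaining $377,350 at 8.5% = $32,074.75
Fee: $13,667.50 + $15,502.50 + $9,537.50 + $32,074.75 = $70,782.25

$70,782.25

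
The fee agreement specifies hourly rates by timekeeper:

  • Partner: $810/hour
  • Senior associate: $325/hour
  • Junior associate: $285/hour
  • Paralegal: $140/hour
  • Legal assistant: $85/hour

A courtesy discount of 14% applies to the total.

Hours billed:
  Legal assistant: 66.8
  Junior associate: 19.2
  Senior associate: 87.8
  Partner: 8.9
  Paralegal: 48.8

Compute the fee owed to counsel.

$46,204.36

Partner: 8.9 × $810 = $7,209.00
Senior associate: 87.8 × $325 = $28,535.00
Junior associate: 19.2 × $285 = $5,472.00
Paralegal: 48.8 × $140 = $6,832.00
Legal assistant: 66.8 × $85 = $5,678.00
Subtotal: $53,726.00
Less 14% discount: −$7,521.64
Total: $53,726.00 − $7,521.64 = $46,204.36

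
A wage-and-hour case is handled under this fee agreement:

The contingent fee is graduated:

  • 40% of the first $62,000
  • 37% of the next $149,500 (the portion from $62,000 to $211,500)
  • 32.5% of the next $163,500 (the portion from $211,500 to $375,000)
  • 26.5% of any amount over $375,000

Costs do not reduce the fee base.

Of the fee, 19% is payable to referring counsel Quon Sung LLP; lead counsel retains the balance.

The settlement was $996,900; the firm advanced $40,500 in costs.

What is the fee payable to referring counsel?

$56,630.64

Fee base is the gross recovery, $996,900; costs are reimbursed separately.
First $62,000 at 40% = $24,800.00
Next $149,500 at 37% = $55,315.00
Next $163,500 at 32.5% = $53,137.50
Remaining $621,900 at 26.5% = $164,803.50
Fee: $24,800.00 + $55,315.00 + $53,137.50 + $164,803.50 = $298,056.00
Referral share: 19% of $298,056.00 = $56,630.64; lead counsel retains $298,056.00 − $56,630.64 = $241,425.36.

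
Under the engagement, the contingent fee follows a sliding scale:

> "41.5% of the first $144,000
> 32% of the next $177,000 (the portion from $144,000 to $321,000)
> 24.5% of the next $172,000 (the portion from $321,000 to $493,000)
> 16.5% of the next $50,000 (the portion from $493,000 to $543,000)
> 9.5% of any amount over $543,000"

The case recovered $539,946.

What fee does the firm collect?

$166,286.09

First $144,000 at 41.5% = $59,760.00
Next $177,000 at 32% = $56,640.00
Next $172,000 at 24.5% = $42,140.00
Remaining $46,946 at 16.5% = $7,746.09
Fee: $59,760.00 + $56,640.00 + $42,140.00 + $7,746.09 = $166,286.09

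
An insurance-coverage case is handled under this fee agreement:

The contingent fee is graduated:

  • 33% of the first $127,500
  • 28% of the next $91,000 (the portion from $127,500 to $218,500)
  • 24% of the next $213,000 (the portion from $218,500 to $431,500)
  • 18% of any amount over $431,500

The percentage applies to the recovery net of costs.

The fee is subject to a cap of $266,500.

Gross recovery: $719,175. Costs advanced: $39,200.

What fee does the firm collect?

Fee base (net of costs): $719,175 − $39,200 = $679,975
First $127,500 at 33% = $42,075.00
Next $91,000 at 28% = $25,480.00
Next $213,000 at 24% = $51,120.00
Remaining $248,475 at 18% = $44,725.50
Fee: $42,075.00 + $25,480.00 + $51,120.00 + $44,725.50 = $163,400.50
$163,400.50 is under the $266,500 cap.

$163,400.50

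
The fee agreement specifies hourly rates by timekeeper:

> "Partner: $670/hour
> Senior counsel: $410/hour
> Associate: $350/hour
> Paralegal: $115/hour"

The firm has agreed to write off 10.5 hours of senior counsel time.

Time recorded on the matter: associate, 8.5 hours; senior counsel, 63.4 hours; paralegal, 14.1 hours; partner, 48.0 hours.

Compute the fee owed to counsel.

$58,445.50

Partner: 48.0 × $670 = $32,160.00
Senior counsel: 63.4 × $410 = $25,994.00
Associate: 8.5 × $350 = $2,975.00
Paralegal: 14.1 × $115 = $1,621.50
Subtotal: $62,750.50
Write-off: 10.5 × $410 = $4,305.00
Total: $62,750.50 − $4,305.00 = $58,445.50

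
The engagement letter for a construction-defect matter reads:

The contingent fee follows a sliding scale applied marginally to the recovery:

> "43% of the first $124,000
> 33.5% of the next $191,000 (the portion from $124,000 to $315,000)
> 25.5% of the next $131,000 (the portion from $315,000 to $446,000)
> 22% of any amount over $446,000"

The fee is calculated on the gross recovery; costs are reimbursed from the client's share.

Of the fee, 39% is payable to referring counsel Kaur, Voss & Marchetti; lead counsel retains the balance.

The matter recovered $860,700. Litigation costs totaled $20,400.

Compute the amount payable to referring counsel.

$94,358.16

Fee base is the gross recovery, $860,700; costs are reimbursed separately.
First $124,000 at 43% = $53,320.00
Next $191,000 at 33.5% = $63,985.00
Next $131,000 at 25.5% = $33,405.00
Remaining $414,700 at 22% = $91,234.00
Fee: $53,320.00 + $63,985.00 + $33,405.00 + $91,234.00 = $241,944.00
Referral share: 39% of $241,944.00 = $94,358.16; lead counsel retains $241,944.00 − $94,358.16 = $147,585.84.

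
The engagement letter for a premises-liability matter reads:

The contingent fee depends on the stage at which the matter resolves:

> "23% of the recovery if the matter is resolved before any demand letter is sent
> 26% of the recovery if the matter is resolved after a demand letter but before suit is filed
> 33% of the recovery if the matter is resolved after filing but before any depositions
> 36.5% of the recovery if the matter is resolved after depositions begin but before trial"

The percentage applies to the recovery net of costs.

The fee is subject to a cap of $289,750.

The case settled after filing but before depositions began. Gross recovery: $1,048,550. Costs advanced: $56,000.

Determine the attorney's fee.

Fee base (net of costs): $1,048,550 − $56,000 = $992,550
The matter settled after filing but before depositions began, so the 33% rate applies.
$992,550 × 33% = $327,541.50
$327,541.50 exceeds the $289,750 cap, so the fee is capped at $289,750.00.

$289,750.00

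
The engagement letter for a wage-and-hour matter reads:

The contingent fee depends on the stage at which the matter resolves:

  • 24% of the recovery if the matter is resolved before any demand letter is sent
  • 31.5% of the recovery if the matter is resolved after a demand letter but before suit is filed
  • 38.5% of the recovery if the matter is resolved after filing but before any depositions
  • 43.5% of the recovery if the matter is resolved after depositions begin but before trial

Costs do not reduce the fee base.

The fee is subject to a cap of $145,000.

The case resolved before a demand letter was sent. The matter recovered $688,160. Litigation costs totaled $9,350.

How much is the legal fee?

$145,000.00

Fee base is the gross recovery, $688,160; costs are reimbursed separately.
The matter resolved before a demand letter was sent, so the 24% rate applies.
$688,160 × 24% = $165,158.40
$165,158.40 exceeds the $145,000 cap, so the fee is capped at $145,000.00.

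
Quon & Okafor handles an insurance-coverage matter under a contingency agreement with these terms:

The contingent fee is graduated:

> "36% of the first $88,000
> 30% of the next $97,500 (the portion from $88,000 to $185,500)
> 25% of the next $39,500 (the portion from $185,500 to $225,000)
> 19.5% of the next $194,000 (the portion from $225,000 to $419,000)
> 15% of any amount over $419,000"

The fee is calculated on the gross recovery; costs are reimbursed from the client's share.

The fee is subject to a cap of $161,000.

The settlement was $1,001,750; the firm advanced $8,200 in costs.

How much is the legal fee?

$161,000.00

Fee base is the gross recovery, $1,001,750; costs are reimbursed separately.
First $88,000 at 36% = $31,680.00
Next $97,500 at 30% = $29,250.00
Next $39,500 at 25% = $9,875.00
Next $194,000 at 19.5% = $37,830.00
Remaining $582,750 at 15% = $87,412.50
Fee: $31,680.00 + $29,250.00 + $9,875.00 + $37,830.00 + $87,412.50 = $196,047.50
$196,047.50 exceeds the $161,000 cap, so the fee is capped at $161,000.00.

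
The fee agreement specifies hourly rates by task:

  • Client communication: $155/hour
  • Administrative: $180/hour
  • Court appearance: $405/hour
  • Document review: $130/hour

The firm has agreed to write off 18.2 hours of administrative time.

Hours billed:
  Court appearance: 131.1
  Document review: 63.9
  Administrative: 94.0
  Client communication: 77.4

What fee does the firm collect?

$87,043.50

Client communication: 77.4 × $155 = $11,997.00
Administrative: 94.0 × $180 = $16,920.00
Court appearance: 131.1 × $405 = $53,095.50
Document review: 63.9 × $130 = $8,307.00
Subtotal: $90,319.50
Write-off: 18.2 × $180 = $3,276.00
Total: $90,319.50 − $3,276.00 = $87,043.50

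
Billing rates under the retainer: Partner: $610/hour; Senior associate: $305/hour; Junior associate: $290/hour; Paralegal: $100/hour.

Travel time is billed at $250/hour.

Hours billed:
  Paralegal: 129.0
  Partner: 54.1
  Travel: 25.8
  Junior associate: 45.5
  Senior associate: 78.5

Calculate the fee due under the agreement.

$89,488.50

Partner: 54.1 × $610 = $33,001.00
Senior associate: 78.5 × $305 = $23,942.50
Junior associate: 45.5 × $290 = $13,195.00
Paralegal: 129.0 × $100 = $12,900.00
Subtotal: $33,001.00 + $23,942.50 + $13,195.00 + $12,900.00 = $83,038.50
Travel: 25.8 × $250 = $6,450.00
Total: $83,038.50 + $6,450.00 = $89,488.50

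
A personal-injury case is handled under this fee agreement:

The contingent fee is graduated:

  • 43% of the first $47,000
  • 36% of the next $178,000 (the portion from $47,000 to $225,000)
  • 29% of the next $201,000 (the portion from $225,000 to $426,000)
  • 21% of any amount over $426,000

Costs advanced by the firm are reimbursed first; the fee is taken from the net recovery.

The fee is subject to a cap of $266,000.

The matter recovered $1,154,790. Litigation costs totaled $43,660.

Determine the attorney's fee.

$266,000.00

Fee base (net of costs): $1,154,790 − $43,660 = $1,111,130
First $47,000 at 43% = $20,210.00
Next $178,000 at 36% = $64,080.00
Next $201,000 at 29% = $58,290.00
Remaining $685,130 at 21% = $143,877.30
Fee: $20,210.00 + $64,080.00 + $58,290.00 + $143,877.30 = $286,457.30
$286,457.30 exceeds the $266,000 cap, so the fee is capped at $266,000.00.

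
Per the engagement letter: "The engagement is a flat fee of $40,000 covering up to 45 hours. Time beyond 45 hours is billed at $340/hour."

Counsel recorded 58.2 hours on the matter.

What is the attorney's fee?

$44,488.00

Flat fee: $40,000.00
Excess hours: 58.2 − 45 = 13.2
Overrun: 13.2 × $340 = $4,488.00
Total: $40,000.00 + $4,488.00 = $44,488.00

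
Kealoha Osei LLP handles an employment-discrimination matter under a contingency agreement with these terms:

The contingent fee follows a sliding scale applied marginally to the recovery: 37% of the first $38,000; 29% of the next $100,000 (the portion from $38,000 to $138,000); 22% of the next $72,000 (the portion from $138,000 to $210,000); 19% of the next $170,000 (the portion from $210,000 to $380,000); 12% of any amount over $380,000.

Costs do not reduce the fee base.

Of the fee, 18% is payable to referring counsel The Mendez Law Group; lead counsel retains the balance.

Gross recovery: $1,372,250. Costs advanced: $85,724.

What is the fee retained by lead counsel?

$172,421.40

Fee base is the gross recovery, $1,372,250; costs are reimbursed separately.
First $38,000 at 37% = $14,060.00
Next $100,000 at 29% = $29,000.00
Next $72,000 at 22% = $15,840.00
Next $170,000 at 19% = $32,300.00
Remaining $992,250 at 12% = $119,070.00
Fee: $14,060.00 + $29,000.00 + $15,840.00 + $32,300.00 + $119,070.00 = $210,270.00
Referral share: 18% of $210,270.00 = $37,848.60; lead counsel retains $210,270.00 − $37,848.60 = $172,421.40.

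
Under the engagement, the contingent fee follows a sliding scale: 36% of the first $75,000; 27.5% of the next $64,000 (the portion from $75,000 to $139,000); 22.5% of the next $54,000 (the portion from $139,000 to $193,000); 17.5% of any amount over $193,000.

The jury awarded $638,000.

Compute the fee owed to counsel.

First $75,000 at 36% = $27,000.00
Next $64,000 at 27.5% = $17,600.00
Next $54,000 at 22.5% = $12,150.00
Remaining $445,000 at 17.5% = $77,875.00
Fee: $27,000.00 + $17,600.00 + $12,150.00 + $77,875.00 = $134,625.00

$134,625.00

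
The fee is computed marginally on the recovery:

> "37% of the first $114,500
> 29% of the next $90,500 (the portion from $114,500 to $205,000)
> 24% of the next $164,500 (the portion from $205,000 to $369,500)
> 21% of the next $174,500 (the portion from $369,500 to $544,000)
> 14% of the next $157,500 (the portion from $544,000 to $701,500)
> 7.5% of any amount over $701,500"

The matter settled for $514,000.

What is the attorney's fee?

First $114,500 at 37% = $42,365.00
Next $90,500 at 29% = $26,245.00
Next $164,500 at 24% = $39,480.00
Remaining $144,500 at 21% = $30,345.00
Fee: $42,365.00 + $26,245.00 + $39,480.00 + $30,345.00 = $138,435.00

$138,435.00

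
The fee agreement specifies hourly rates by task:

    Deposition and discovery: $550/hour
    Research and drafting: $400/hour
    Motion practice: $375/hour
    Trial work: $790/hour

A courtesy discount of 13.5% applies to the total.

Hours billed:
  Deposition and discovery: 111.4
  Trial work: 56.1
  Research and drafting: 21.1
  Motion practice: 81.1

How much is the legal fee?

Deposition and discovery: 111.4 × $550 = $61,270.00
Research and drafting: 21.1 × $400 = $8,440.00
Motion practice: 81.1 × $375 = $30,412.50
Trial work: 56.1 × $790 = $44,319.00
Subtotal: $144,441.50
Less 13.5% discount: −$19,499.60
Total: $144,441.50 − $19,499.60 = $124,941.90

$124,941.90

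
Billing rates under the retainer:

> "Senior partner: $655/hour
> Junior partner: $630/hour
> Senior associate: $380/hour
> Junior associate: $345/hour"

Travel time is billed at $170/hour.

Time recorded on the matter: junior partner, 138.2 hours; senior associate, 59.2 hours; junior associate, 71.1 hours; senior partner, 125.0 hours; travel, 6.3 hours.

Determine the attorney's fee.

Senior partner: 125.0 × $655 = $81,875.00
Junior partner: 138.2 × $630 = $87,066.00
Senior associate: 59.2 × $380 = $22,496.00
Junior associate: 71.1 × $345 = $24,529.50
Subtotal: $81,875.00 + $87,066.00 + $22,496.00 + $24,529.50 = $215,966.50
Travel: 6.3 × $170 = $1,071.00
Total: $215,966.50 + $1,071.00 = $217,037.50

$217,037.50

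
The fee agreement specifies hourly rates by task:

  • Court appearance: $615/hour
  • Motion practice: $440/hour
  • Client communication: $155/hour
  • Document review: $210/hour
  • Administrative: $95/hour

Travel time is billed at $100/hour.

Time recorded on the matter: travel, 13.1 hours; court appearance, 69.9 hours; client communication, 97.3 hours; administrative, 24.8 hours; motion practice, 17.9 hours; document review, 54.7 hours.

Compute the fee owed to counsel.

Court appearance: 69.9 × $615 = $42,988.50
Motion practice: 17.9 × $440 = $7,876.00
Client communication: 97.3 × $155 = $15,081.50
Document review: 54.7 × $210 = $11,487.00
Administrative: 24.8 × $95 = $2,356.00
Subtotal: $42,988.50 + $7,876.00 + $15,081.50 + $11,487.00 + $2,356.00 = $79,789.00
Travel: 13.1 × $100 = $1,310.00
Total: $79,789.00 + $1,310.00 = $81,099.00

$81,099.00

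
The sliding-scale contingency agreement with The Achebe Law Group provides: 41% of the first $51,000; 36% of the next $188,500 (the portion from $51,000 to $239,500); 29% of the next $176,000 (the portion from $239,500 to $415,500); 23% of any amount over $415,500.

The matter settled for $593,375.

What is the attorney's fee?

$180,721.25

First $51,000 at 41% = $20,910.00
Next $188,500 at 36% = $67,860.00
Next $176,000 at 29% = $51,040.00
Remaining $177,875 at 23% = $40,911.25
Fee: $20,910.00 + $67,860.00 + $51,040.00 + $40,911.25 = $180,721.25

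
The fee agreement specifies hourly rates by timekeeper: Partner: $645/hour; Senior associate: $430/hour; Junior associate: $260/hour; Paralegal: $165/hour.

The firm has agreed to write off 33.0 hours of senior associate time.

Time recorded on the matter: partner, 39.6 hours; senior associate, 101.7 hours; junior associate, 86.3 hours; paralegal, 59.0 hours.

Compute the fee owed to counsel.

Partner: 39.6 × $645 = $25,542.00
Senior associate: 101.7 × $430 = $43,731.00
Junior associate: 86.3 × $260 = $22,438.00
Paralegal: 59.0 × $165 = $9,735.00
Subtotal: $101,446.00
Write-off: 33.0 × $430 = $14,190.00
Total: $101,446.00 − $14,190.00 = $87,256.00

$87,256.00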